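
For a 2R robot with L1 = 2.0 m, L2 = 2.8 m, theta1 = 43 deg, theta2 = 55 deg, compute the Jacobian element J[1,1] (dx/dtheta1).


J[1,1] = -L1*sin(t1) - L2*sin(t1+t2)
= -2.0*sin(43) - 2.8*sin(98)
= -4.1367


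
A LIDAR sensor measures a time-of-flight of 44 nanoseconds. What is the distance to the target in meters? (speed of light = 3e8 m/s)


tof = 44 ns = 4.4e-08 s
dist = c * tof / 2
= 3e8 * 4.4e-08 / 2
= 6.6 m


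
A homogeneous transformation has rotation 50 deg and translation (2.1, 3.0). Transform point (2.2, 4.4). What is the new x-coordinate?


x' = cos(theta)*px - sin(theta)*py + tx
= 0.6428*2.2 - 0.766*4.4 + 2.1
= 0.1435


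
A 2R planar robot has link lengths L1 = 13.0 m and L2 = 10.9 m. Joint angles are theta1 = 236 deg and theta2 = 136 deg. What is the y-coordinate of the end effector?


Convert angles to radians: theta1 = 4.119, theta2 = 2.3736
y = L1*sin(theta1) + L2*sin(theta1+theta2)
y = -10.7775 + 2.2662
y = -8.5113


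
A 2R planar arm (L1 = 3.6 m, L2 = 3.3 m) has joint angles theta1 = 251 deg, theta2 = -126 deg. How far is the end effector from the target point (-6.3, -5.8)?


End effector via forward kinematics:
x = L1*cos(t1) + L2*cos(t1+t2) = -3.0648
y = L1*sin(t1) + L2*sin(t1+t2) = -0.7007
Distance to target:
d = sqrt((-6.3 - -3.0648)^2 + (-5.8 - -0.7007)^2)
= sqrt(10.4662 + 26.0032)
= 6.039 m


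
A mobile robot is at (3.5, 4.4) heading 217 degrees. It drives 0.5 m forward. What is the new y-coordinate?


y_new = y0 + d*sin(theta)
= 4.4 + 0.5*sin(217)
= 4.4 + -0.3009
= 4.0991


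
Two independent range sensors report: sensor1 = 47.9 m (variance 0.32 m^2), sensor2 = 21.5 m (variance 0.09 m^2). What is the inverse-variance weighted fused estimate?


w1 = (1/var1) / (1/var1 + 1/var2)
   = 3.125 / (3.125 + 11.1111) = 0.2195
w2 = 1 - w1 = 0.7805
fused = w1*s1 + w2*s2 = 10.5146 + 16.7805
= 27.2951 m


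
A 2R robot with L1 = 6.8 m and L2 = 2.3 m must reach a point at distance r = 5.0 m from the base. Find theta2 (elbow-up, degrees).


cos(theta2) = (r^2 - L1^2 - L2^2) / (2*L1*L2)
cos(theta2) = (25.0 - 46.24 - 5.29) / 31.28
cos(theta2) = -0.848146
theta2 = 148.0106 degrees


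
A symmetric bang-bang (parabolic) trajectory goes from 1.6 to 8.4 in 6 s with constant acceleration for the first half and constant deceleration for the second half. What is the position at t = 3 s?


Symmetric rest-to-rest: each phase covers (pf-p0)/2 in time T/2. 0.5*a*(T/2)^2 = (pf-p0)/2 => a = 4*(pf-p0)/T^2
a = 4*(8.4-1.6)/6^2 = 0.7556
t = 3 is in the acceleration phase (t <= T/2).
p = p0 + 0.5*a*t^2 = 1.6 + 0.5*0.7556*3^2
= 5.0


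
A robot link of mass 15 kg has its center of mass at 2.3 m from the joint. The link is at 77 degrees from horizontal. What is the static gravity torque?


tau = m*g*L*cos(angle)
= 15 * 9.81 * 2.3 * cos(77 deg)
= 15 * 9.81 * 2.3 * 0.225
= 76.1336 Nm


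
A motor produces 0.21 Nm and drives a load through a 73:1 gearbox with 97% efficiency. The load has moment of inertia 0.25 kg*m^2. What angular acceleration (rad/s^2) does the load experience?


tau_out = tau_motor * N * eta
= 0.21 * 73 * 0.97 = 14.8701 Nm
alpha = tau_out / I = 14.8701 / 0.25
= 59.4804 rad/s^2


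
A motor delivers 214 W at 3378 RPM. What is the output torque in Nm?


omega = 3378 * 2*pi/60 = 353.7433 rad/s
tau = P / omega = 214 / 353.7433
= 0.605 Nm


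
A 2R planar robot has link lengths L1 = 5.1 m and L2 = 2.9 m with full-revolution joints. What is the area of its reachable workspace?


r_max = L1 + L2 = 8.0 m
r_min = |L1 - L2| = 2.2 m
Area = pi*(r_max^2 - r_min^2)
= pi*(64.0 - 4.84)
= pi * 59.16
= 185.8566 m^2


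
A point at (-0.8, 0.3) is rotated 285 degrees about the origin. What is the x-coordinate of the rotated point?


x' = x*cos(theta) - y*sin(theta)
cos(285 deg) = 0.2588, sin(285 deg) = -0.9659
x' = -0.8 * 0.2588 - 0.3 * -0.9659
= -0.2071 - -0.2898
= 0.0827


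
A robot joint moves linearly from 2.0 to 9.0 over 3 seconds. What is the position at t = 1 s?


s = t/T = 1/3 = 0.3333
p(t) = p0 + (pf-p0)*s
= 2.0 + (9.0 - 2.0) * 0.3333
= 4.3333


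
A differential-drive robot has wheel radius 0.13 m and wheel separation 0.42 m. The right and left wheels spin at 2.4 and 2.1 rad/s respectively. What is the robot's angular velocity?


vR = r*wR = 0.13*2.4 = 0.312 m/s
vL = r*wL = 0.13*2.1 = 0.273 m/s
v = (vR+vL)/2 = 0.2925 m/s
omega = (vR-vL)/L = 0.0929 rad/s
angular velocity = 0.0929 rad/s


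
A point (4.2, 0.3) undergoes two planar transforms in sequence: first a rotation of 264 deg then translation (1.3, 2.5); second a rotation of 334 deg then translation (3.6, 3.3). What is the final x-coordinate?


After transform 1:
x1 = cos(264)*4.2 - sin(264)*0.3 + 1.3 = 1.1593
y1 = sin(264)*4.2 + cos(264)*0.3 + 2.5 = -1.7084
After transform 2:
x2 = cos(334)*1.1593 - sin(334)*-1.7084 + 3.6
= 3.8931


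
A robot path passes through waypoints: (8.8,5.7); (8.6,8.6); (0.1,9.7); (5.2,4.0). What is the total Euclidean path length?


Segment lengths:
  seg1 = sqrt((-0.2)^2 + (2.9)^2) = 2.9069
  seg2 = sqrt((-8.5)^2 + (1.1)^2) = 8.5709
  seg3 = sqrt((5.1)^2 + (-5.7)^2) = 7.6485
Total = 19.1263


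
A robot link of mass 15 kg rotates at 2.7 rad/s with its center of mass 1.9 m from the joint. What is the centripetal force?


F = m * omega^2 * r
= 15 * 2.7^2 * 1.9
= 15 * 7.29 * 1.9
= 207.765 N


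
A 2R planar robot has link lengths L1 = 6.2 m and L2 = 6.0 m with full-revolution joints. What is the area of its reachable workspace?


r_max = L1 + L2 = 12.2 m
r_min = |L1 - L2| = 0.2 m
Area = pi*(r_max^2 - r_min^2)
= pi*(148.84 - 0.04)
= pi * 148.8
= 467.469 m^2


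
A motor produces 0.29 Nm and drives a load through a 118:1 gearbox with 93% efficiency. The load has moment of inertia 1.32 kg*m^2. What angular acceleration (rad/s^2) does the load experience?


tau_out = tau_motor * N * eta
= 0.29 * 118 * 0.93 = 31.8246 Nm
alpha = tau_out / I = 31.8246 / 1.32
= 24.1095 rad/s^2


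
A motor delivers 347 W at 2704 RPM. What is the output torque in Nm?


omega = 2704 * 2*pi/60 = 283.1622 rad/s
tau = P / omega = 347 / 283.1622
= 1.2254 Nm


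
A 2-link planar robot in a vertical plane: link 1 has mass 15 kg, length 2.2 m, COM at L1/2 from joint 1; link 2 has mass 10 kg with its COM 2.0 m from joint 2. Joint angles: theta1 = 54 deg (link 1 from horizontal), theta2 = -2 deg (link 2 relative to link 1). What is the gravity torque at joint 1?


Horizontal distance from joint 1 to link-1 COM:
  x_c1 = (L1/2)*cos(t1) = 1.1 * 0.5878 = 0.6466 m
Horizontal distance from joint 1 to link-2 COM:
  x_c2 = L1*cos(t1) + Lc2*cos(t1+t2)
       = 2.2*0.5878 + 2.0*0.6157 = 2.5245 m
tau1 = m1*g*x_c1 + m2*g*x_c2
     = 15*9.81*0.6466 + 10*9.81*2.5245
     = 95.1419 + 247.6486
     = 342.7905 Nm


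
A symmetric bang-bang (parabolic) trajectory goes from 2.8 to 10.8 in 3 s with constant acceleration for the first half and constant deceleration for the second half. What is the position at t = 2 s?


Symmetric rest-to-rest: each phase covers (pf-p0)/2 in time T/2. 0.5*a*(T/2)^2 = (pf-p0)/2 => a = 4*(pf-p0)/T^2
a = 4*(10.8-2.8)/3^2 = 3.5556
t = 2 is in the deceleration phase (t > T/2).
p = pf - 0.5*a*(T-t)^2 = 10.8 - 0.5*3.5556*1^2
= 9.0222


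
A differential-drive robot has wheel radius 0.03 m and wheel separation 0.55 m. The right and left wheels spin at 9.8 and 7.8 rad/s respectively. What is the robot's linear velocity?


vR = r*wR = 0.03*9.8 = 0.294 m/s
vL = r*wL = 0.03*7.8 = 0.234 m/s
v = (vR+vL)/2 = 0.264 m/s
omega = (vR-vL)/L = 0.1091 rad/s
linear velocity = 0.264 m/s


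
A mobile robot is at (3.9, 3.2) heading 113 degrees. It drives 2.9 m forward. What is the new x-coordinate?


x_new = x0 + d*cos(theta)
= 3.9 + 2.9*cos(113)
= 3.9 + -1.1331
= 2.7669


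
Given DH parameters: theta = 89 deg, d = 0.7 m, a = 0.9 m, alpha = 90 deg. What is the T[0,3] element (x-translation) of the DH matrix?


T[0,3] = a * cos(theta)
= 0.9 * cos(89 deg)
= 0.9 * 0.0175
= 0.0157


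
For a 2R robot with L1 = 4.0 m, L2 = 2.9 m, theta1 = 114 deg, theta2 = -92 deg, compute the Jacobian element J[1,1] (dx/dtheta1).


J[1,1] = -L1*sin(t1) - L2*sin(t1+t2)
= -4.0*sin(114) - 2.9*sin(22)
= -4.7405


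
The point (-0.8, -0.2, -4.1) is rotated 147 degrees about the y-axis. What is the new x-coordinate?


Rotation about y-axis: x' = x*cos(theta) + z*sin(theta)
= -0.8 * -0.8387 + -4.1 * 0.5446
= -1.5621


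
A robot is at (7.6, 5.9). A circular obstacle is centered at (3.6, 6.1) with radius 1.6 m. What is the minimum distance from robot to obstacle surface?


center_dist = sqrt((7.6-3.6)^2 + (5.9-6.1)^2)
= sqrt(16.0 + 0.04)
= 4.005
min_dist = center_dist - radius = 4.005 - 1.6 = 2.405 m


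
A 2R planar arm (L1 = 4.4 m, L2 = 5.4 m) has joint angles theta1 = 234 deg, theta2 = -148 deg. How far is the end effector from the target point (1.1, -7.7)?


End effector via forward kinematics:
x = L1*cos(t1) + L2*cos(t1+t2) = -2.2096
y = L1*sin(t1) + L2*sin(t1+t2) = 1.8272
Distance to target:
d = sqrt((1.1 - -2.2096)^2 + (-7.7 - 1.8272)^2)
= sqrt(10.9533 + 90.767)
= 10.0856 m


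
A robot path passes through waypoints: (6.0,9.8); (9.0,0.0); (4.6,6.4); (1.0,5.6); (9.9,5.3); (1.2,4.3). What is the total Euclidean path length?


Segment lengths:
  seg1 = sqrt((3.0)^2 + (-9.8)^2) = 10.2489
  seg2 = sqrt((-4.4)^2 + (6.4)^2) = 7.7666
  seg3 = sqrt((-3.6)^2 + (-0.8)^2) = 3.6878
  seg4 = sqrt((8.9)^2 + (-0.3)^2) = 8.9051
  seg5 = sqrt((-8.7)^2 + (-1.0)^2) = 8.7573
Total = 39.3657


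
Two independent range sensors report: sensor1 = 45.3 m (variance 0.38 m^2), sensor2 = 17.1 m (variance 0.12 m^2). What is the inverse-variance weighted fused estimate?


w1 = (1/var1) / (1/var1 + 1/var2)
   = 2.6316 / (2.6316 + 8.3333) = 0.24
w2 = 1 - w1 = 0.76
fused = w1*s1 + w2*s2 = 10.872 + 12.996
= 23.868 m


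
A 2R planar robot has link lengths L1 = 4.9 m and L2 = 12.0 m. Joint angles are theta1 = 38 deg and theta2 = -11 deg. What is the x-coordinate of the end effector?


Convert angles to radians: theta1 = 0.6632, theta2 = -0.192
x = L1*cos(theta1) + L2*cos(theta1+theta2)
x = 3.8613 + 10.6921
x = 14.5533


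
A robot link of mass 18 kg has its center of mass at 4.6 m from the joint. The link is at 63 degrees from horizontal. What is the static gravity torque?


tau = m*g*L*cos(angle)
= 18 * 9.81 * 4.6 * cos(63 deg)
= 18 * 9.81 * 4.6 * 0.454
= 368.762 Nm


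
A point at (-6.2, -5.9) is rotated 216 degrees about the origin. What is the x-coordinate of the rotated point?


x' = x*cos(theta) - y*sin(theta)
cos(216 deg) = -0.809, sin(216 deg) = -0.5878
x' = -6.2 * -0.809 - -5.9 * -0.5878
= 5.0159 - 3.4679
= 1.548


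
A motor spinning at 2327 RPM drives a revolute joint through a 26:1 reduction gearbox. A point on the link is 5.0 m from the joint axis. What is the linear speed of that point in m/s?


omega_motor = 2327 * 2*pi/60 = 243.6829 rad/s
omega_joint = omega_motor / 26 = 9.3724 rad/s
v = omega_joint * r = 9.3724 * 5.0
= 46.8621 m/s


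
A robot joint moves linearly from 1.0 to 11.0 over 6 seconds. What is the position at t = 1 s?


s = t/T = 1/6 = 0.1667
p(t) = p0 + (pf-p0)*s
= 1.0 + (11.0 - 1.0) * 0.1667
= 2.6667


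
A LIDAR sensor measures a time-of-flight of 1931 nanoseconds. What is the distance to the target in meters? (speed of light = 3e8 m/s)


tof = 1931 ns = 1.931e-06 s
dist = c * tof / 2
= 3e8 * 1.931e-06 / 2
= 289.65 m


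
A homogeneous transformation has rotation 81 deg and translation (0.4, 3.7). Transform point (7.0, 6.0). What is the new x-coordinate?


x' = cos(theta)*px - sin(theta)*py + tx
= 0.1564*7.0 - 0.9877*6.0 + 0.4
= -4.4311


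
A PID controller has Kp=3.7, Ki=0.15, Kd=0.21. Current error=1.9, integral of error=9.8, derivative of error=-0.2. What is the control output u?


u = Kp*e + Ki*int(e) + Kd*de/dt
= 3.7*1.9 + 0.15*9.8 + 0.21*(-0.2)
= 7.03 + 1.47 + -0.042
= 8.458


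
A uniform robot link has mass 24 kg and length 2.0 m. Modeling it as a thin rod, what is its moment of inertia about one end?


I = (1/3) * m * L^2
= (1/3) * 24 * 2.0^2
= 0.333333 * 24 * 4.0
= 32.0 kg*m^2


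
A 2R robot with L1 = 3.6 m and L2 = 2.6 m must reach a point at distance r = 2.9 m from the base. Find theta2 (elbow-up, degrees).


cos(theta2) = (r^2 - L1^2 - L2^2) / (2*L1*L2)
cos(theta2) = (8.41 - 12.96 - 6.76) / 18.72
cos(theta2) = -0.604167
theta2 = 127.1689 degrees


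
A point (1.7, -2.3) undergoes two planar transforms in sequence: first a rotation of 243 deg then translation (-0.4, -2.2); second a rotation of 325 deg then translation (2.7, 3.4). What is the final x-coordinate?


After transform 1:
x1 = cos(243)*1.7 - sin(243)*-2.3 + -0.4 = -3.2211
y1 = sin(243)*1.7 + cos(243)*-2.3 + -2.2 = -2.6705
After transform 2:
x2 = cos(325)*-3.2211 - sin(325)*-2.6705 + 2.7
= -1.4703


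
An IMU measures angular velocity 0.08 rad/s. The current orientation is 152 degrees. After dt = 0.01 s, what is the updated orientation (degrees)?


delta_theta = w * dt = 0.08 * 0.01 = 0.0008 rad
= 0.0458 deg
theta_new = 152 + 0.0458 = 152.0458 deg


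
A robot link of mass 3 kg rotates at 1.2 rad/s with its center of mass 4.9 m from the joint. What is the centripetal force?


F = m * omega^2 * r
= 3 * 1.2^2 * 4.9
= 3 * 1.44 * 4.9
= 21.168 N


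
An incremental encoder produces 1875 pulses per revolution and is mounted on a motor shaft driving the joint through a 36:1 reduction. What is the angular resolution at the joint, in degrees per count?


counts per rev = 1875
effective counts at joint = 1875 * 36 = 67500
resolution = 360 / 67500
= 0.0053 deg/count


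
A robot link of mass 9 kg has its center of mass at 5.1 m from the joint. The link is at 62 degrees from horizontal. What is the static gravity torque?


tau = m*g*L*cos(angle)
= 9 * 9.81 * 5.1 * cos(62 deg)
= 9 * 9.81 * 5.1 * 0.4695
= 211.3932 Nm


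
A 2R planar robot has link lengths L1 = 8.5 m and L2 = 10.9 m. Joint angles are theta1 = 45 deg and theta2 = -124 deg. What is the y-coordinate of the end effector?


Convert angles to radians: theta1 = 0.7854, theta2 = -2.1642
y = L1*sin(theta1) + L2*sin(theta1+theta2)
y = 6.0104 + -10.6997
y = -4.6893


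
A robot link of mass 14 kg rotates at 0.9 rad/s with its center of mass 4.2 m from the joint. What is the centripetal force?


F = m * omega^2 * r
= 14 * 0.9^2 * 4.2
= 14 * 0.81 * 4.2
= 47.628 N


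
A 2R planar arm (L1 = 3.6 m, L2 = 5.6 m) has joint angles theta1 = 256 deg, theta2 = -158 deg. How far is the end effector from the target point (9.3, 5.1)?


End effector via forward kinematics:
x = L1*cos(t1) + L2*cos(t1+t2) = -1.6503
y = L1*sin(t1) + L2*sin(t1+t2) = 2.0524
Distance to target:
d = sqrt((9.3 - -1.6503)^2 + (5.1 - 2.0524)^2)
= sqrt(119.9088 + 9.2876)
= 11.3665 m


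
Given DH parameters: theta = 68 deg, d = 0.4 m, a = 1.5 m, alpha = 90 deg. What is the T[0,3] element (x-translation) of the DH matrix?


T[0,3] = a * cos(theta)
= 1.5 * cos(68 deg)
= 1.5 * 0.3746
= 0.5619


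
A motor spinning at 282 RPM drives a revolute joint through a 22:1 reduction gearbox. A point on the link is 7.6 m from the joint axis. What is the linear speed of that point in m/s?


omega_motor = 282 * 2*pi/60 = 29.531 rad/s
omega_joint = omega_motor / 22 = 1.3423 rad/s
v = omega_joint * r = 1.3423 * 7.6
= 10.2016 m/s


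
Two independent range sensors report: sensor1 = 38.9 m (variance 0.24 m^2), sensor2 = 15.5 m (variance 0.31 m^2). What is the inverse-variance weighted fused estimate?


w1 = (1/var1) / (1/var1 + 1/var2)
   = 4.1667 / (4.1667 + 3.2258) = 0.5636
w2 = 1 - w1 = 0.4364
fused = w1*s1 + w2*s2 = 21.9255 + 6.7636
= 28.6891 m


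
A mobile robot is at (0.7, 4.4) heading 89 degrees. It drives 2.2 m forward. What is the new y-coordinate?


y_new = y0 + d*sin(theta)
= 4.4 + 2.2*sin(89)
= 4.4 + 2.1997
= 6.5997


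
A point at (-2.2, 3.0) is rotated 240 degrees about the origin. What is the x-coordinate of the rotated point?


x' = x*cos(theta) - y*sin(theta)
cos(240 deg) = -0.5, sin(240 deg) = -0.866
x' = -2.2 * -0.5 - 3.0 * -0.866
= 1.1 - -2.5981
= 3.6981


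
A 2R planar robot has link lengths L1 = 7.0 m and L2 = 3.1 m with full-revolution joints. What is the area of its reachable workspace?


r_max = L1 + L2 = 10.1 m
r_min = |L1 - L2| = 3.9 m
Area = pi*(r_max^2 - r_min^2)
= pi*(102.01 - 15.21)
= pi * 86.8
= 272.6902 m^2


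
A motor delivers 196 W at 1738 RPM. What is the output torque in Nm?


omega = 1738 * 2*pi/60 = 182.0029 rad/s
tau = P / omega = 196 / 182.0029
= 1.0769 Nm


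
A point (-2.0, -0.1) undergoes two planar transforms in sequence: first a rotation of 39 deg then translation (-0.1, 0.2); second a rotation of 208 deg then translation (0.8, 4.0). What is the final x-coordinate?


After transform 1:
x1 = cos(39)*-2.0 - sin(39)*-0.1 + -0.1 = -1.5914
y1 = sin(39)*-2.0 + cos(39)*-0.1 + 0.2 = -1.1364
After transform 2:
x2 = cos(208)*-1.5914 - sin(208)*-1.1364 + 0.8
= 1.6716


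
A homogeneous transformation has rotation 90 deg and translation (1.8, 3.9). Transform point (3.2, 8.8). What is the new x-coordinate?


x' = cos(theta)*px - sin(theta)*py + tx
= 0.0*3.2 - 1.0*8.8 + 1.8
= -7.0


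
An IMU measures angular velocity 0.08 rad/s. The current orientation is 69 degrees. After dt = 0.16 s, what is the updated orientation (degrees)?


delta_theta = w * dt = 0.08 * 0.16 = 0.0128 rad
= 0.7334 deg
theta_new = 69 + 0.7334 = 69.7334 deg


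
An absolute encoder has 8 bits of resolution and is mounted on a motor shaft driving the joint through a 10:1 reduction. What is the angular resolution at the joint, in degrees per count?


counts = 2^8 = 256
effective counts at joint = 256 * 10 = 2560
resolution = 360 / 2560
= 0.1406 deg/count


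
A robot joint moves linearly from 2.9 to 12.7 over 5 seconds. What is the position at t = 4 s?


s = t/T = 4/5 = 0.8
p(t) = p0 + (pf-p0)*s
= 2.9 + (12.7 - 2.9) * 0.8
= 10.74


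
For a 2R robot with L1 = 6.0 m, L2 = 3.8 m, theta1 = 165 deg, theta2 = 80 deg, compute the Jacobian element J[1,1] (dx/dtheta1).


J[1,1] = -L1*sin(t1) - L2*sin(t1+t2)
= -6.0*sin(165) - 3.8*sin(245)
= 1.8911


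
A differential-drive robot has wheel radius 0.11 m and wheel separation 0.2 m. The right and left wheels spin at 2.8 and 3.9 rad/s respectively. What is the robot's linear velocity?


vR = r*wR = 0.11*2.8 = 0.308 m/s
vL = r*wL = 0.11*3.9 = 0.429 m/s
v = (vR+vL)/2 = 0.3685 m/s
omega = (vR-vL)/L = -0.605 rad/s
linear velocity = 0.3685 m/s


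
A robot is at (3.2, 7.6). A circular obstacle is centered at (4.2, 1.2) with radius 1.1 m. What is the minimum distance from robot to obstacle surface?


center_dist = sqrt((3.2-4.2)^2 + (7.6-1.2)^2)
= sqrt(1.0 + 40.96)
= 6.4777
min_dist = center_dist - radius = 6.4777 - 1.1 = 5.3777 m


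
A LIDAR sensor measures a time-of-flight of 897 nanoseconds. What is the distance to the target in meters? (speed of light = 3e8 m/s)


tof = 897 ns = 8.97e-07 s
dist = c * tof / 2
= 3e8 * 8.97e-07 / 2
= 134.55 m


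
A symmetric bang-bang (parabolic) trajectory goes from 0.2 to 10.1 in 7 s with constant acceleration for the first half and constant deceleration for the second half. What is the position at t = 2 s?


Symmetric rest-to-rest: each phase covers (pf-p0)/2 in time T/2. 0.5*a*(T/2)^2 = (pf-p0)/2 => a = 4*(pf-p0)/T^2
a = 4*(10.1-0.2)/7^2 = 0.8082
t = 2 is in the acceleration phase (t <= T/2).
p = p0 + 0.5*a*t^2 = 0.2 + 0.5*0.8082*2^2
= 1.8163


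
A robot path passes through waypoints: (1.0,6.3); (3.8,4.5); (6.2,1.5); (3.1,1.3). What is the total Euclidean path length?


Segment lengths:
  seg1 = sqrt((2.8)^2 + (-1.8)^2) = 3.3287
  seg2 = sqrt((2.4)^2 + (-3.0)^2) = 3.8419
  seg3 = sqrt((-3.1)^2 + (-0.2)^2) = 3.1064
Total = 10.277


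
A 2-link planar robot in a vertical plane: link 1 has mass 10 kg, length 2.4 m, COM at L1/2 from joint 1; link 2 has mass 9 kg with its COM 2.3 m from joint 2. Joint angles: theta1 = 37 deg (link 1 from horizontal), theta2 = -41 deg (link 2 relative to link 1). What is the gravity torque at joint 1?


Horizontal distance from joint 1 to link-1 COM:
  x_c1 = (L1/2)*cos(t1) = 1.2 * 0.7986 = 0.9584 m
Horizontal distance from joint 1 to link-2 COM:
  x_c2 = L1*cos(t1) + Lc2*cos(t1+t2)
       = 2.4*0.7986 + 2.3*0.9976 = 4.2111 m
tau1 = m1*g*x_c1 + m2*g*x_c2
     = 10*9.81*0.9584 + 9*9.81*4.2111
     = 94.0154 + 371.8
     = 465.8154 Nm


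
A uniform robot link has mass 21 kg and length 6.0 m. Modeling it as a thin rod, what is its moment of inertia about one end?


I = (1/3) * m * L^2
= (1/3) * 21 * 6.0^2
= 0.333333 * 21 * 36.0
= 252.0 kg*m^2


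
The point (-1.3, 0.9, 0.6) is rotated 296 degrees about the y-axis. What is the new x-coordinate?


Rotation about y-axis: x' = x*cos(theta) + z*sin(theta)
= -1.3 * 0.4384 + 0.6 * -0.8988
= -1.1092


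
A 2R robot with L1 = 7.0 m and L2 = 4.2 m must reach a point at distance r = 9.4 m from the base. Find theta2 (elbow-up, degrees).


cos(theta2) = (r^2 - L1^2 - L2^2) / (2*L1*L2)
cos(theta2) = (88.36 - 49.0 - 17.64) / 58.8
cos(theta2) = 0.369388
theta2 = 68.3221 degrees


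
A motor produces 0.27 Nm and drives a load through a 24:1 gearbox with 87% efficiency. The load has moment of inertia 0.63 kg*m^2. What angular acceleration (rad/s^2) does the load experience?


tau_out = tau_motor * N * eta
= 0.27 * 24 * 0.87 = 5.6376 Nm
alpha = tau_out / I = 5.6376 / 0.63
= 8.9486 rad/s^2


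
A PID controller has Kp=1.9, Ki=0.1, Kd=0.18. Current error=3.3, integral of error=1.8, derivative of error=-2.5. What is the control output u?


u = Kp*e + Ki*int(e) + Kd*de/dt
= 1.9*3.3 + 0.1*1.8 + 0.18*(-2.5)
= 6.27 + 0.18 + -0.45
= 6.0


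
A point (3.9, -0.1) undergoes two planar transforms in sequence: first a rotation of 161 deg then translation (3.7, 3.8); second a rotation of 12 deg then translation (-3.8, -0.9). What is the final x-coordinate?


After transform 1:
x1 = cos(161)*3.9 - sin(161)*-0.1 + 3.7 = 0.045
y1 = sin(161)*3.9 + cos(161)*-0.1 + 3.8 = 5.1643
After transform 2:
x2 = cos(12)*0.045 - sin(12)*5.1643 + -3.8
= -4.8297


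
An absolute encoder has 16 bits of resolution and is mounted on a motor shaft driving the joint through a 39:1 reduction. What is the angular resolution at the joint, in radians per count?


counts = 2^16 = 65536
effective counts at joint = 65536 * 39 = 2555904
resolution = 2*pi / 2555904
= 2.4583e-06 rad/count


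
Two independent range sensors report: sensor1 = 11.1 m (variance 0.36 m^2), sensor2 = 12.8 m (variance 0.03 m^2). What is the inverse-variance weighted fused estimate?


w1 = (1/var1) / (1/var1 + 1/var2)
   = 2.7778 / (2.7778 + 33.3333) = 0.0769
w2 = 1 - w1 = 0.9231
fused = w1*s1 + w2*s2 = 0.8538 + 11.8154
= 12.6692 m


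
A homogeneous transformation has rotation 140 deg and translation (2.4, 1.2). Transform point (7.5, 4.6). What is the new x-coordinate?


x' = cos(theta)*px - sin(theta)*py + tx
= -0.766*7.5 - 0.6428*4.6 + 2.4
= -6.3022


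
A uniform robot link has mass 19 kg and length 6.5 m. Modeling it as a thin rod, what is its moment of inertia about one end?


I = (1/3) * m * L^2
= (1/3) * 19 * 6.5^2
= 0.333333 * 19 * 42.25
= 267.5833 kg*m^2


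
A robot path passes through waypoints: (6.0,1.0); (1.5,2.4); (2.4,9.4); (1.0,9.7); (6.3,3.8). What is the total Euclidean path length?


Segment lengths:
  seg1 = sqrt((-4.5)^2 + (1.4)^2) = 4.7127
  seg2 = sqrt((0.9)^2 + (7.0)^2) = 7.0576
  seg3 = sqrt((-1.4)^2 + (0.3)^2) = 1.4318
  seg4 = sqrt((5.3)^2 + (-5.9)^2) = 7.931
Total = 21.1331


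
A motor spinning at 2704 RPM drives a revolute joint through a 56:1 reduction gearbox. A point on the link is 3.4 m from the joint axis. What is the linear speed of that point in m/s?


omega_motor = 2704 * 2*pi/60 = 283.1622 rad/s
omega_joint = omega_motor / 56 = 5.0565 rad/s
v = omega_joint * r = 5.0565 * 3.4
= 17.192 m/s


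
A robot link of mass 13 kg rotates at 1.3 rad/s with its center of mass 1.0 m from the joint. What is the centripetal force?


F = m * omega^2 * r
= 13 * 1.3^2 * 1.0
= 13 * 1.69 * 1.0
= 21.97 N


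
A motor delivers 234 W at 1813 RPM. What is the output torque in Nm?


omega = 1813 * 2*pi/60 = 189.8569 rad/s
tau = P / omega = 234 / 189.8569
= 1.2325 Nm


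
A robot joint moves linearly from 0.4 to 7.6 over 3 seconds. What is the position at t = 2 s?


s = t/T = 2/3 = 0.6667
p(t) = p0 + (pf-p0)*s
= 0.4 + (7.6 - 0.4) * 0.6667
= 5.2


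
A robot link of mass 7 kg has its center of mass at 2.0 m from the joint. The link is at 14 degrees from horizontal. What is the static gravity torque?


tau = m*g*L*cos(angle)
= 7 * 9.81 * 2.0 * cos(14 deg)
= 7 * 9.81 * 2.0 * 0.9703
= 133.2604 Nm


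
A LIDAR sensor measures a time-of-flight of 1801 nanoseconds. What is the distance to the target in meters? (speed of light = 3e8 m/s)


tof = 1801 ns = 1.801e-06 s
dist = c * tof / 2
= 3e8 * 1.801e-06 / 2
= 270.15 m


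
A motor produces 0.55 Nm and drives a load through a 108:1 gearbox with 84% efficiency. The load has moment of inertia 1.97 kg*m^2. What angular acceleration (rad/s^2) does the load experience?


tau_out = tau_motor * N * eta
= 0.55 * 108 * 0.84 = 49.896 Nm
alpha = tau_out / I = 49.896 / 1.97
= 25.3279 rad/s^2


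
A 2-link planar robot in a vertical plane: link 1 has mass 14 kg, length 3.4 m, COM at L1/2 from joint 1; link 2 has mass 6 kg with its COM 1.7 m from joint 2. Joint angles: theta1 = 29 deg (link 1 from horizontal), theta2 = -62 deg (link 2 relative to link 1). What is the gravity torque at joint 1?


Horizontal distance from joint 1 to link-1 COM:
  x_c1 = (L1/2)*cos(t1) = 1.7 * 0.8746 = 1.4869 m
Horizontal distance from joint 1 to link-2 COM:
  x_c2 = L1*cos(t1) + Lc2*cos(t1+t2)
       = 3.4*0.8746 + 1.7*0.8387 = 4.3994 m
tau1 = m1*g*x_c1 + m2*g*x_c2
     = 14*9.81*1.4869 + 6*9.81*4.3994
     = 204.2045 + 258.9514
     = 463.1559 Nm


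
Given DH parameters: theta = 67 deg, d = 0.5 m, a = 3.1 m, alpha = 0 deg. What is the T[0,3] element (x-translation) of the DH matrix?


T[0,3] = a * cos(theta)
= 3.1 * cos(67 deg)
= 3.1 * 0.3907
= 1.2113


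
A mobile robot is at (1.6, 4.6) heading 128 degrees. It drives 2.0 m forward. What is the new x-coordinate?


x_new = x0 + d*cos(theta)
= 1.6 + 2.0*cos(128)
= 1.6 + -1.2313
= 0.3687


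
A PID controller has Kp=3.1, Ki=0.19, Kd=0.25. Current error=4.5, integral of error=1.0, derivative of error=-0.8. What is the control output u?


u = Kp*e + Ki*int(e) + Kd*de/dt
= 3.1*4.5 + 0.19*1.0 + 0.25*(-0.8)
= 13.95 + 0.19 + -0.2
= 13.94


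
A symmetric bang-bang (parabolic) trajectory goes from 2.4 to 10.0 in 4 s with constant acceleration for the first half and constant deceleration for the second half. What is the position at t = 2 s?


Symmetric rest-to-rest: each phase covers (pf-p0)/2 in time T/2. 0.5*a*(T/2)^2 = (pf-p0)/2 => a = 4*(pf-p0)/T^2
a = 4*(10.0-2.4)/4^2 = 1.9
t = 2 is in the acceleration phase (t <= T/2).
p = p0 + 0.5*a*t^2 = 2.4 + 0.5*1.9*2^2
= 6.2


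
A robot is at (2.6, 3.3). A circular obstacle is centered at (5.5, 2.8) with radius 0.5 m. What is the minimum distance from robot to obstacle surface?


center_dist = sqrt((2.6-5.5)^2 + (3.3-2.8)^2)
= sqrt(8.41 + 0.25)
= 2.9428
min_dist = center_dist - radius = 2.9428 - 0.5 = 2.4428 m


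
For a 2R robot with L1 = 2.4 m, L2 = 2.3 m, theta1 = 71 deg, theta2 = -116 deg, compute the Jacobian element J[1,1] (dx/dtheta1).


J[1,1] = -L1*sin(t1) - L2*sin(t1+t2)
= -2.4*sin(71) - 2.3*sin(-45)
= -0.6429


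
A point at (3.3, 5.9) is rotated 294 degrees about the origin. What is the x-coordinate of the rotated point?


x' = x*cos(theta) - y*sin(theta)
cos(294 deg) = 0.4067, sin(294 deg) = -0.9135
x' = 3.3 * 0.4067 - 5.9 * -0.9135
= 1.3422 - -5.3899
= 6.7321


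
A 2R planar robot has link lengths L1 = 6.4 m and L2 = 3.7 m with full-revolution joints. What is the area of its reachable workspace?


r_max = L1 + L2 = 10.1 m
r_min = |L1 - L2| = 2.7 m
Area = pi*(r_max^2 - r_min^2)
= pi*(102.01 - 7.29)
= pi * 94.72
= 297.5717 m^2


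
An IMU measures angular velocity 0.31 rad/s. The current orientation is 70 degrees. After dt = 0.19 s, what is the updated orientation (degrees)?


delta_theta = w * dt = 0.31 * 0.19 = 0.0589 rad
= 3.3747 deg
theta_new = 70 + 3.3747 = 73.3747 deg


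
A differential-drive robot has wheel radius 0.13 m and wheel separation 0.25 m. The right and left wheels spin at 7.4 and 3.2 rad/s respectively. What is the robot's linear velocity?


vR = r*wR = 0.13*7.4 = 0.962 m/s
vL = r*wL = 0.13*3.2 = 0.416 m/s
v = (vR+vL)/2 = 0.689 m/s
omega = (vR-vL)/L = 2.184 rad/s
linear velocity = 0.689 m/s


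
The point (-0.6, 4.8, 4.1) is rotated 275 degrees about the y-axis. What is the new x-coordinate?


Rotation about y-axis: x' = x*cos(theta) + z*sin(theta)
= -0.6 * 0.0872 + 4.1 * -0.9962
= -4.1367


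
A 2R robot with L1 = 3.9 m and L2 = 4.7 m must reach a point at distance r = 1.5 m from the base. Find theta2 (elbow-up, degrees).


cos(theta2) = (r^2 - L1^2 - L2^2) / (2*L1*L2)
cos(theta2) = (2.25 - 15.21 - 22.09) / 36.66
cos(theta2) = -0.956083
theta2 = 162.9566 degrees


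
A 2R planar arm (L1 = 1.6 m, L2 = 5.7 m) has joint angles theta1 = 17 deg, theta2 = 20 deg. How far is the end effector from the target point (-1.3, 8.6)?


End effector via forward kinematics:
x = L1*cos(t1) + L2*cos(t1+t2) = 6.0823
y = L1*sin(t1) + L2*sin(t1+t2) = 3.8981
Distance to target:
d = sqrt((-1.3 - 6.0823)^2 + (8.6 - 3.8981)^2)
= sqrt(54.4985 + 22.1075)
= 8.7525 m


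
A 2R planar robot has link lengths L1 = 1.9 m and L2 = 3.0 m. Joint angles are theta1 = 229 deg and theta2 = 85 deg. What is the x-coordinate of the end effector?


Convert angles to radians: theta1 = 3.9968, theta2 = 1.4835
x = L1*cos(theta1) + L2*cos(theta1+theta2)
x = -1.2465 + 2.084
x = 0.8375


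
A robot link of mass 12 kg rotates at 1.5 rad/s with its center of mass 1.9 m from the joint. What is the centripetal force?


F = m * omega^2 * r
= 12 * 1.5^2 * 1.9
= 12 * 2.25 * 1.9
= 51.3 N


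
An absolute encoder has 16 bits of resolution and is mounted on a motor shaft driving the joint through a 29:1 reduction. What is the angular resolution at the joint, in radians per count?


counts = 2^16 = 65536
effective counts at joint = 65536 * 29 = 1900544
resolution = 2*pi / 1900544
= 3.3060e-06 rad/count


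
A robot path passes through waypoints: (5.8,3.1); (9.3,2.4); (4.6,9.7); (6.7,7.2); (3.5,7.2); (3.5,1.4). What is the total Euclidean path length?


Segment lengths:
  seg1 = sqrt((3.5)^2 + (-0.7)^2) = 3.5693
  seg2 = sqrt((-4.7)^2 + (7.3)^2) = 8.6822
  seg3 = sqrt((2.1)^2 + (-2.5)^2) = 3.265
  seg4 = sqrt((-3.2)^2 + (0.0)^2) = 3.2
  seg5 = sqrt((0.0)^2 + (-5.8)^2) = 5.8
Total = 24.5164


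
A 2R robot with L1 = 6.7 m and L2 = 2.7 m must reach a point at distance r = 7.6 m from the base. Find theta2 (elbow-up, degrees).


cos(theta2) = (r^2 - L1^2 - L2^2) / (2*L1*L2)
cos(theta2) = (57.76 - 44.89 - 7.29) / 36.18
cos(theta2) = 0.154229
theta2 = 81.1279 degrees


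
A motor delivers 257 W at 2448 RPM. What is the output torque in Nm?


omega = 2448 * 2*pi/60 = 256.354 rad/s
tau = P / omega = 257 / 256.354
= 1.0025 Nm


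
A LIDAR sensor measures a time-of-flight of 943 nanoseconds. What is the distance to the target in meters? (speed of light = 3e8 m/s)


tof = 943 ns = 9.43e-07 s
dist = c * tof / 2
= 3e8 * 9.43e-07 / 2
= 141.45 m


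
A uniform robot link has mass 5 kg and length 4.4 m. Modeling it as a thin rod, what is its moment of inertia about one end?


I = (1/3) * m * L^2
= (1/3) * 5 * 4.4^2
= 0.333333 * 5 * 19.36
= 32.2667 kg*m^2


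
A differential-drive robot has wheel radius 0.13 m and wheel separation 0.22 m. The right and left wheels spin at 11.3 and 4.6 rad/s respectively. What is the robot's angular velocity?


vR = r*wR = 0.13*11.3 = 1.469 m/s
vL = r*wL = 0.13*4.6 = 0.598 m/s
v = (vR+vL)/2 = 1.0335 m/s
omega = (vR-vL)/L = 3.9591 rad/s
angular velocity = 3.9591 rad/s


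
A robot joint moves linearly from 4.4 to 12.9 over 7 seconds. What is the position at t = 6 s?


s = t/T = 6/7 = 0.8571
p(t) = p0 + (pf-p0)*s
= 4.4 + (12.9 - 4.4) * 0.8571
= 11.6857


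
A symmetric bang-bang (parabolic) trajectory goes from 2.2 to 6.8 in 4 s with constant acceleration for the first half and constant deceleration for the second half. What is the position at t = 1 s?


Symmetric rest-to-rest: each phase covers (pf-p0)/2 in time T/2. 0.5*a*(T/2)^2 = (pf-p0)/2 => a = 4*(pf-p0)/T^2
a = 4*(6.8-2.2)/4^2 = 1.15
t = 1 is in the acceleration phase (t <= T/2).
p = p0 + 0.5*a*t^2 = 2.2 + 0.5*1.15*1^2
= 2.775


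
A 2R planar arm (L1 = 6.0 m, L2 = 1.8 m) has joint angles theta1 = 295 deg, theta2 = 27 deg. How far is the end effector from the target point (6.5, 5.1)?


End effector via forward kinematics:
x = L1*cos(t1) + L2*cos(t1+t2) = 3.9541
y = L1*sin(t1) + L2*sin(t1+t2) = -6.546
Distance to target:
d = sqrt((6.5 - 3.9541)^2 + (5.1 - -6.546)^2)
= sqrt(6.4815 + 135.6302)
= 11.9211 m


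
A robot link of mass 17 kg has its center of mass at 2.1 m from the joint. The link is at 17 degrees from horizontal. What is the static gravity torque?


tau = m*g*L*cos(angle)
= 17 * 9.81 * 2.1 * cos(17 deg)
= 17 * 9.81 * 2.1 * 0.9563
= 334.9142 Nm


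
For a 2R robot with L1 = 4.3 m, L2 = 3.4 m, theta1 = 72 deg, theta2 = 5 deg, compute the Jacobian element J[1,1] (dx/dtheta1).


J[1,1] = -L1*sin(t1) - L2*sin(t1+t2)
= -4.3*sin(72) - 3.4*sin(77)
= -7.4024


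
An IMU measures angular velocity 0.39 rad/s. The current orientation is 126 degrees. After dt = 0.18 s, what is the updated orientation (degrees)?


delta_theta = w * dt = 0.39 * 0.18 = 0.0702 rad
= 4.0222 deg
theta_new = 126 + 4.0222 = 130.0222 deg


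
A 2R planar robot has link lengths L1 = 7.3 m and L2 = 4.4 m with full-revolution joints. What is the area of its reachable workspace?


r_max = L1 + L2 = 11.7 m
r_min = |L1 - L2| = 2.9 m
Area = pi*(r_max^2 - r_min^2)
= pi*(136.89 - 8.41)
= pi * 128.48
= 403.6318 m^2


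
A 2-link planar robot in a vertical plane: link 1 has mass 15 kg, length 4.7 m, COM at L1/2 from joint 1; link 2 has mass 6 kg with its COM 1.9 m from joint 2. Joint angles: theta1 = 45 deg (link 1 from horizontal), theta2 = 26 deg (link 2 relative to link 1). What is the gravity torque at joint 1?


Horizontal distance from joint 1 to link-1 COM:
  x_c1 = (L1/2)*cos(t1) = 2.35 * 0.7071 = 1.6617 m
Horizontal distance from joint 1 to link-2 COM:
  x_c2 = L1*cos(t1) + Lc2*cos(t1+t2)
       = 4.7*0.7071 + 1.9*0.3256 = 3.942 m
tau1 = m1*g*x_c1 + m2*g*x_c2
     = 15*9.81*1.6617 + 6*9.81*3.942
     = 244.5193 + 232.025
     = 476.5443 Nm


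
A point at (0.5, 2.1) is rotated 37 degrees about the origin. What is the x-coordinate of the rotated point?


x' = x*cos(theta) - y*sin(theta)
cos(37 deg) = 0.7986, sin(37 deg) = 0.6018
x' = 0.5 * 0.7986 - 2.1 * 0.6018
= 0.3993 - 1.2638
= -0.8645


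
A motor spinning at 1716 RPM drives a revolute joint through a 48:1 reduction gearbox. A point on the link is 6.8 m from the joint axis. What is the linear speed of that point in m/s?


omega_motor = 1716 * 2*pi/60 = 179.6991 rad/s
omega_joint = omega_motor / 48 = 3.7437 rad/s
v = omega_joint * r = 3.7437 * 6.8
= 25.4574 m/s


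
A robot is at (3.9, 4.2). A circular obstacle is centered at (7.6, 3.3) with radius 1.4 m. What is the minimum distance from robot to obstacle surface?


center_dist = sqrt((3.9-7.6)^2 + (4.2-3.3)^2)
= sqrt(13.69 + 0.81)
= 3.8079
min_dist = center_dist - radius = 3.8079 - 1.4 = 2.4079 m


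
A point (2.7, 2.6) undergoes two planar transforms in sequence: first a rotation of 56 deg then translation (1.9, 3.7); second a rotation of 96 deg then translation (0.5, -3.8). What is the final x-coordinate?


After transform 1:
x1 = cos(56)*2.7 - sin(56)*2.6 + 1.9 = 1.2543
y1 = sin(56)*2.7 + cos(56)*2.6 + 3.7 = 7.3923
After transform 2:
x2 = cos(96)*1.2543 - sin(96)*7.3923 + 0.5
= -6.9829


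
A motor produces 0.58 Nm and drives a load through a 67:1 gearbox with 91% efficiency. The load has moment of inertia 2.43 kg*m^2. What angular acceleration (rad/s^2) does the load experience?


tau_out = tau_motor * N * eta
= 0.58 * 67 * 0.91 = 35.3626 Nm
alpha = tau_out / I = 35.3626 / 2.43
= 14.5525 rad/s^2


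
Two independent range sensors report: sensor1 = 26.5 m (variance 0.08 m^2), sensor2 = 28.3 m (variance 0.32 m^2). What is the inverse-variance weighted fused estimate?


w1 = (1/var1) / (1/var1 + 1/var2)
   = 12.5 / (12.5 + 3.125) = 0.8
w2 = 1 - w1 = 0.2
fused = w1*s1 + w2*s2 = 21.2 + 5.66
= 26.86 m


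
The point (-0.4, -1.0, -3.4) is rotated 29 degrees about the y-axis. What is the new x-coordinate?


Rotation about y-axis: x' = x*cos(theta) + z*sin(theta)
= -0.4 * 0.8746 + -3.4 * 0.4848
= -1.9982


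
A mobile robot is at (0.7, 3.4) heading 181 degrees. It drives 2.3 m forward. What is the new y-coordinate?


y_new = y0 + d*sin(theta)
= 3.4 + 2.3*sin(181)
= 3.4 + -0.0401
= 3.3599


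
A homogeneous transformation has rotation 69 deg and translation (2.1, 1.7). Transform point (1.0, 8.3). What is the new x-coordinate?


x' = cos(theta)*px - sin(theta)*py + tx
= 0.3584*1.0 - 0.9336*8.3 + 2.1
= -5.2903


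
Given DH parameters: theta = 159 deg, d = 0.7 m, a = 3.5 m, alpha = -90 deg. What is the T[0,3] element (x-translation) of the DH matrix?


T[0,3] = a * cos(theta)
= 3.5 * cos(159 deg)
= 3.5 * -0.9336
= -3.2675


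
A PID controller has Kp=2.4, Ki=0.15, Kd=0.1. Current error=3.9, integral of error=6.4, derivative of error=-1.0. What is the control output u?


u = Kp*e + Ki*int(e) + Kd*de/dt
= 2.4*3.9 + 0.15*6.4 + 0.1*(-1.0)
= 9.36 + 0.96 + -0.1
= 10.22


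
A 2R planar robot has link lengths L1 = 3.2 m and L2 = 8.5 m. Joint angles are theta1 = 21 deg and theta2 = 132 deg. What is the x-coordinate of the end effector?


Convert angles to radians: theta1 = 0.3665, theta2 = 2.3038
x = L1*cos(theta1) + L2*cos(theta1+theta2)
x = 2.9875 + -7.5736
x = -4.5861


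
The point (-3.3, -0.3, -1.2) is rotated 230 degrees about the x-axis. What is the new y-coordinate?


Rotation about x-axis: y' = y*cos(theta) - z*sin(theta)
= -0.3 * -0.6428 - -1.2 * -0.766
= -0.7264


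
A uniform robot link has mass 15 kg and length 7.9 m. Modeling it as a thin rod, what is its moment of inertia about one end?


I = (1/3) * m * L^2
= (1/3) * 15 * 7.9^2
= 0.333333 * 15 * 62.41
= 312.05 kg*m^2


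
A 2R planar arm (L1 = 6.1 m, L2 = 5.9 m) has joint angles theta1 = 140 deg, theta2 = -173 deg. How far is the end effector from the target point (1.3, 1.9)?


End effector via forward kinematics:
x = L1*cos(t1) + L2*cos(t1+t2) = 0.2753
y = L1*sin(t1) + L2*sin(t1+t2) = 0.7076
Distance to target:
d = sqrt((1.3 - 0.2753)^2 + (1.9 - 0.7076)^2)
= sqrt(1.05 + 1.4217)
= 1.5722 m


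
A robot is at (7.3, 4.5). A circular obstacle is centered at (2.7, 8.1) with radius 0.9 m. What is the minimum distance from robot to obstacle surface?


center_dist = sqrt((7.3-2.7)^2 + (4.5-8.1)^2)
= sqrt(21.16 + 12.96)
= 5.8412
min_dist = center_dist - radius = 5.8412 - 0.9 = 4.9412 m


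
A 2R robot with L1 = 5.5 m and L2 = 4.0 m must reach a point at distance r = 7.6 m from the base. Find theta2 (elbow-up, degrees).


cos(theta2) = (r^2 - L1^2 - L2^2) / (2*L1*L2)
cos(theta2) = (57.76 - 30.25 - 16.0) / 44.0
cos(theta2) = 0.261591
theta2 = 74.8355 degrees


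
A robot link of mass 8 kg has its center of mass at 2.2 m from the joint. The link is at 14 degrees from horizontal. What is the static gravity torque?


tau = m*g*L*cos(angle)
= 8 * 9.81 * 2.2 * cos(14 deg)
= 8 * 9.81 * 2.2 * 0.9703
= 167.5274 Nm


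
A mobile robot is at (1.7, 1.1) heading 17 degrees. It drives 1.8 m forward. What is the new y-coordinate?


y_new = y0 + d*sin(theta)
= 1.1 + 1.8*sin(17)
= 1.1 + 0.5263
= 1.6263
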